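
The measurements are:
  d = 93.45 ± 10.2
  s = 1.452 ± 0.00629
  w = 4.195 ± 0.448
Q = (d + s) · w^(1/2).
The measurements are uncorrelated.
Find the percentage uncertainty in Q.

12.0%

Let u = d + s = 94.90. δu = √(δd² + δs²) = √(104 + 3.96e-05) = 10.2, so δu/u = 0.107.
Q is then a monomial in u, w:
δQ/Q = √((δu/u)² + (½·δw/w)²) = √(0.0116 + 0.00285) = 0.120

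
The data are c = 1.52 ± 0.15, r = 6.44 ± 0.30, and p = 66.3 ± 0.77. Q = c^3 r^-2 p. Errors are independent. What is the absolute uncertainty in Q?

For a monomial Q ∝ c^3, r^-2, p, fractional errors add in quadrature:
  (3·δc/c)² = (3×0.0987)² = 0.0876;  (-2·δr/r)² = (-2×0.0466)² = 0.00868;  (1·δp/p)² = (1×0.0116)² = 0.000135
δQ/Q = √(0.0965) = 0.311
Q = 5.61, so δQ = 0.311 × 5.61 = 1.74.

1.74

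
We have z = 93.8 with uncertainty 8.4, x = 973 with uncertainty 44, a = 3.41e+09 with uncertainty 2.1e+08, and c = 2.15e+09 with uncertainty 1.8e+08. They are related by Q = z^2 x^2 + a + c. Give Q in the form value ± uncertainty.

Let p = z^2·x^2 = 8.33e+09. δp/p = √((2·δz/z)² + (2·δx/x)²) = √(0.0321 + 0.00818) = 0.201, so δp = 1.67e+09.
Q = p + a + c: δQ = √(δp² + δa² + δc²) = √(2.79e+18 + 4.41e+16 + 3.24e+16) = 1.69e+09
Q = 1.39e+10.

(1.39 ± 0.169) × 10^10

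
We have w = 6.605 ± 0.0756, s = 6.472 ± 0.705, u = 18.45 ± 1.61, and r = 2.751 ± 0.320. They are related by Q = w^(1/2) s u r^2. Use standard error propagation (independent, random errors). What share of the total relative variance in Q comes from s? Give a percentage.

(δQ/Q)² = (½·δw/w)² + (1·δs/s)² + (1·δu/u)² + (2·δr/r)²
  w term: (0.5×0.0114)² = 3.28e-05
  s term: (1×0.109)² = 0.0119
  u term: (1×0.0873)² = 0.00761
  r term: (2×0.116)² = 0.0541
Total = 0.0736. Share from s = 0.0119/0.0736 = 0.161.

16.1%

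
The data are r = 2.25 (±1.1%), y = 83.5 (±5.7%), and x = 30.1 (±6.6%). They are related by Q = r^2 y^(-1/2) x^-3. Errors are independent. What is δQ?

4.09e-06

Relative error in a monomial: (δQ/Q)² = Σ (nᵢ · δxᵢ/xᵢ)².
  (2·δr/r)² = (2×0.0110)² = 0.000484;  (−½·δy/y)² = (-0.5×0.0570)² = 0.000812;  (-3·δx/x)² = (-3×0.0660)² = 0.0392
δQ/Q = √(0.0405) = 0.201
Q = 2.03e-05, so δQ = 0.201 × 2.03e-05 = 4.09e-06.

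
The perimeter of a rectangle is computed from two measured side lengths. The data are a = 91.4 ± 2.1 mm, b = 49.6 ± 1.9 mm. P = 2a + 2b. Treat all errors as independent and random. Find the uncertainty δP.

5.66 mm

P is a linear combination, so absolute uncertainties add in quadrature:
  (2·δa)² = 17.6;  (2·δb)² = 14.4
δP = √(32.1) = 5.66 mm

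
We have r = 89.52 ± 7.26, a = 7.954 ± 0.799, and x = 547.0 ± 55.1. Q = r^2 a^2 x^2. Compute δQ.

4.97e+10

Since Q is a product/quotient, work with relative uncertainties:
  (2·δr/r)² = (2×0.0811)² = 0.0263;  (2·δa/a)² = (2×0.100)² = 0.0404;  (2·δx/x)² = (2×0.101)² = 0.0406
δQ/Q = √(0.107) = 0.328
Q = 1.517e+11, so δQ = 0.328 × 1.517e+11 = 4.97e+10.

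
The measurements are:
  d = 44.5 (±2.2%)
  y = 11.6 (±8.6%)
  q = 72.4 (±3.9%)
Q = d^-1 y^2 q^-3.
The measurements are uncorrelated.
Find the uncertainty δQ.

Products/powers → add relative errors in quadrature, weighted by exponent:
  (-1·δd/d)² = (-1×0.0220)² = 0.000484;  (2·δy/y)² = (2×0.0860)² = 0.0296;  (-3·δq/q)² = (-3×0.0390)² = 0.0137
δQ/Q = √(0.0438) = 0.209
Q = 7.97e-06, so δQ = 0.209 × 7.97e-06 = 1.67e-06.

1.67e-06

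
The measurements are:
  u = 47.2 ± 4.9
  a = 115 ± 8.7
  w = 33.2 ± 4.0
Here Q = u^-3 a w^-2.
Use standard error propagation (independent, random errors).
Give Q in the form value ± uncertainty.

Q is a product of powers, so relative uncertainties combine in quadrature:
  (-3·δu/u)² = (-3×0.104)² = 0.0970;  (1·δa/a)² = (1×0.0757)² = 0.00572;  (-2·δw/w)² = (-2×0.120)² = 0.0581
δQ/Q = √(0.161) = 0.401
Q = 9.92e-07, so δQ = 0.401 × 9.92e-07 = 3.98e-07.

(9.92 ± 3.98) × 10^-7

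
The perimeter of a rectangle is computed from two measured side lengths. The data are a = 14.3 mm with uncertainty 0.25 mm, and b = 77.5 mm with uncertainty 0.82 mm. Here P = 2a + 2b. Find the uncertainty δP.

Absolute uncertainties add in quadrature for a linear combination:
  (2·δa)² = 0.250;  (2·δb)² = 2.69
δP = √(2.94) = 1.71 mm

1.71 mm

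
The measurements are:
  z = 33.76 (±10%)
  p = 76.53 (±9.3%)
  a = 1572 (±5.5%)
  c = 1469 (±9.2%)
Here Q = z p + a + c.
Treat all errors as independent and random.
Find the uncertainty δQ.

388

Let w = z·p = 2584. δw/w = √((1·δz/z)² + (1·δp/p)²) = √(0.0100 + 0.00865) = 0.137, so δw = 353.
Q = w + a + c: δQ = √(δw² + δa² + δc²) = √(1.24e+05 + 7480 + 18300) = 388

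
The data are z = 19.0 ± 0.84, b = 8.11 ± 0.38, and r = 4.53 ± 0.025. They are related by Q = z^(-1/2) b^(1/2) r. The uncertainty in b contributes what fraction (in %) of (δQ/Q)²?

51.4%

(δQ/Q)² = (−½·δz/z)² + (½·δb/b)² + (1·δr/r)²
  z term: (-0.5×0.0442)² = 0.000489
  b term: (0.5×0.0469)² = 0.000549
  r term: (1×0.00552)² = 3.05e-05
Total = 0.00107. Share from b = 0.000549/0.00107 = 0.514.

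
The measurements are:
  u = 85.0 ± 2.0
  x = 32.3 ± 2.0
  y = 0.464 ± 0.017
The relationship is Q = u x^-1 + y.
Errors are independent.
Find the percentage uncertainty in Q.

Let p = u·x^-1 = 2.63. δp/p = √((1·δu/u)² + (-1·δx/x)²) = √(0.000554 + 0.00383) = 0.0662, so δp = 0.174.
Q = p + y: δQ = √(δp² + δy²) = √(0.0304 + 0.000289) = 0.175
Q = 3.10, so δQ/Q = 0.175/3.10 = 0.0566.

5.66%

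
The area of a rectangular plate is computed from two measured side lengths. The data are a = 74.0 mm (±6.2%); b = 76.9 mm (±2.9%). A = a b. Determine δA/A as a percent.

6.84%

A is a product of powers, so relative uncertainties combine in quadrature:
  (1·δa/a)² = (1×0.0620)² = 0.00384;  (1·δb/b)² = (1×0.0290)² = 0.000841
δA/A = √(0.00468) = 0.0684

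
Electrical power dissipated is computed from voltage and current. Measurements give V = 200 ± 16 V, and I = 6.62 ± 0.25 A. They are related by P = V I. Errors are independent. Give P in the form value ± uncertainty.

1320 ± 117 W

Each factor contributes (exponent × relative error)² to (δP/P)²:
  (1·δV/V)² = (1×0.0800)² = 0.00640;  (1·δI/I)² = (1×0.0378)² = 0.00143
δP/P = √(0.00783) = 0.0885
P = 1320 W, so δP = 0.0885 × 1320 = 117 W.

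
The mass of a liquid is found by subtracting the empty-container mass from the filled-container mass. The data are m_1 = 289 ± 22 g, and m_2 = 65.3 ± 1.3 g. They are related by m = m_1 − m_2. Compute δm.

m is a linear combination, so absolute uncertainties add in quadrature:
  (δm_1)² = 484;  (δm_2)² = 1.69
δm = √(486) = 22.0 g

22.0 g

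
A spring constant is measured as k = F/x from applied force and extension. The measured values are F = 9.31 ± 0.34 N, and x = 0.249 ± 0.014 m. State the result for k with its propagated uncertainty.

Each factor contributes (exponent × relative error)² to (δk/k)²:
  (1·δF/F)² = (1×0.0365)² = 0.00133;  (-1·δx/x)² = (-1×0.0562)² = 0.00316
δk/k = √(0.00449) = 0.0670
k = 37.4 N/m, so δk = 0.0670 × 37.4 = 2.51 N/m.

37.4 ± 2.51 N/m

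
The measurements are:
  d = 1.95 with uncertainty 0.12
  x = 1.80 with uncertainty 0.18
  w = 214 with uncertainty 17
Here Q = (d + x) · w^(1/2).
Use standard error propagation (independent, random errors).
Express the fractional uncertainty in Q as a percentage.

Let u = d + x = 3.75. δu = √(δd² + δx²) = √(0.0144 + 0.0324) = 0.216, so δu/u = 0.0577.
Q is then a monomial in u, w:
δQ/Q = √((δu/u)² + (½·δw/w)²) = √(0.00333 + 0.00158) = 0.0700

7.00%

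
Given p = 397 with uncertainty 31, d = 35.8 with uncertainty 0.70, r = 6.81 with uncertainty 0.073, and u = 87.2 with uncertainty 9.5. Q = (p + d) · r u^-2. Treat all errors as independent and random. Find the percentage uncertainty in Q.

23.0%

Let w = p + d = 433. δw = √(δp² + δd²) = √(961 + 0.490) = 31.0, so δw/w = 0.0716.
Q is then a monomial in w, r, u:
δQ/Q = √((δw/w)² + (1·δr/r)² + (-2·δu/u)²) = √(0.00513 + 0.000115 + 0.0475) = 0.230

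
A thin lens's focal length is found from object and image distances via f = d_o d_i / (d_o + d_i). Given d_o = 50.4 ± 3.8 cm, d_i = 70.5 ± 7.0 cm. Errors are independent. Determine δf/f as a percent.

6.04%

∂f/∂d_o = (d_i/(d_o+d_i))² = 0.340;  ∂f/∂d_i = (d_o/(d_o+d_i))² = 0.174
δf = √((∂f/∂d_o · δd_o)² + (∂f/∂d_i · δd_i)²) = √(1.67 + 1.48) = 1.77 cm
f = 29.4 cm, so δf/f = 1.77/29.4 = 0.0604.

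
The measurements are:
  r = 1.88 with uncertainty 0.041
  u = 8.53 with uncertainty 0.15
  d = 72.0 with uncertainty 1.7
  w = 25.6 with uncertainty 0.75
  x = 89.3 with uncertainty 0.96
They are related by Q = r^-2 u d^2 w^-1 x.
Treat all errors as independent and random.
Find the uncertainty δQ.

Q is a product of powers, so relative uncertainties combine in quadrature:
  (-2·δr/r)² = (-2×0.0218)² = 0.00190;  (1·δu/u)² = (1×0.0176)² = 0.000309;  (2·δd/d)² = (2×0.0236)² = 0.00223;  (-1·δw/w)² = (-1×0.0293)² = 0.000858;  (1·δx/x)² = (1×0.0108)² = 0.000116
δQ/Q = √(0.00542) = 0.0736
Q = 43600, so δQ = 0.0736 × 43600 = 3210.

3210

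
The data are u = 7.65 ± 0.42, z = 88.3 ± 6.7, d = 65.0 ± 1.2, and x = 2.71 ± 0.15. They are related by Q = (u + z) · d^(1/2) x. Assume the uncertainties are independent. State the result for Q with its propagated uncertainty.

2100 ± 188

Let w = u + z = 96.0. δw = √(δu² + δz²) = √(0.176 + 44.9) = 6.71, so δw/w = 0.0700.
Q is then a monomial in w, d, x:
δQ/Q = √((δw/w)² + (½·δd/d)² + (1·δx/x)²) = √(0.00490 + 8.52e-05 + 0.00306) = 0.0897
Q = 2100, so δQ = 0.0897 × 2100 = 188.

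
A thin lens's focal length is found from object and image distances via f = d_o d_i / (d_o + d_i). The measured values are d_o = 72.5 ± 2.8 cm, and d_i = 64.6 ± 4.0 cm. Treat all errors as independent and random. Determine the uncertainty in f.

1.28 cm

∂f/∂d_o = (d_i/(d_o+d_i))² = 0.222;  ∂f/∂d_i = (d_o/(d_o+d_i))² = 0.280
δf = √((∂f/∂d_o · δd_o)² + (∂f/∂d_i · δd_i)²) = √(0.386 + 1.25) = 1.28 cm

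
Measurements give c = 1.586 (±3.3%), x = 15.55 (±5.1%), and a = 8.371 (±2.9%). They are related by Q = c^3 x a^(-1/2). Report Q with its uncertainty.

21.44 ± 2.41

Each factor contributes (exponent × relative error)² to (δQ/Q)²:
  (3·δc/c)² = (3×0.0330)² = 0.00980;  (1·δx/x)² = (1×0.0510)² = 0.00260;  (−½·δa/a)² = (-0.5×0.0290)² = 0.000210
δQ/Q = √(0.0126) = 0.112
Q = 21.44, so δQ = 0.112 × 21.44 = 2.41.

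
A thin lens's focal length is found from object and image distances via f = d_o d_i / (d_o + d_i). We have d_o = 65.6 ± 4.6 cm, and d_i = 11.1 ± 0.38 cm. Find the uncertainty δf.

∂f/∂d_o = (d_i/(d_o+d_i))² = 0.0209;  ∂f/∂d_i = (d_o/(d_o+d_i))² = 0.732
δf = √((∂f/∂d_o · δd_o)² + (∂f/∂d_i · δd_i)²) = √(0.00928 + 0.0773) = 0.294 cm

0.294 cm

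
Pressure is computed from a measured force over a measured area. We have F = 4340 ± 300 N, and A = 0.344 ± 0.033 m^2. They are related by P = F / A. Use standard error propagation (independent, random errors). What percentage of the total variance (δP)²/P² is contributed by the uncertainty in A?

65.8%

(δP/P)² = (1·δF/F)² + (-1·δA/A)²
  F term: (1×0.0691)² = 0.00478
  A term: (-1×0.0959)² = 0.00920
Total = 0.0140. Share from A = 0.00920/0.0140 = 0.658.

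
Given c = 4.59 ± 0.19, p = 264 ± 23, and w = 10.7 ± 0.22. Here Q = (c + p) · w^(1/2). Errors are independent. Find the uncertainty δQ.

Let u = c + p = 269. δu = √(δc² + δp²) = √(0.0361 + 529) = 23.0, so δu/u = 0.0856.
Q is then a monomial in u, w:
δQ/Q = √((δu/u)² + (½·δw/w)²) = √(0.00733 + 0.000106) = 0.0863
Q = 879, so δQ = 0.0863 × 879 = 75.8.

75.8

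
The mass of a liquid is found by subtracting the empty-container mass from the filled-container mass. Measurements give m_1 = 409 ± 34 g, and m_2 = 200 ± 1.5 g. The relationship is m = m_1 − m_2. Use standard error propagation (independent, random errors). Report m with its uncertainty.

Absolute uncertainties add in quadrature for a linear combination:
  (δm_1)² = 1160;  (δm_2)² = 2.25
δm = √(1160) = 34.0 g
m = 209 g.

209 ± 34.0 g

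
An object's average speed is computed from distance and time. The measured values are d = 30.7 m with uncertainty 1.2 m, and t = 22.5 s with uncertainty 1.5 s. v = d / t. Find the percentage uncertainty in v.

7.73%

For a monomial v ∝ d, t^-1, fractional errors add in quadrature:
  (1·δd/d)² = (1×0.0391)² = 0.00153;  (-1·δt/t)² = (-1×0.0667)² = 0.00444
δv/v = √(0.00597) = 0.0773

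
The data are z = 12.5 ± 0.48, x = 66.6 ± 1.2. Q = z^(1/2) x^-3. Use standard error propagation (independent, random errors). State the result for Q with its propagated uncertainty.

Since Q is a product/quotient, work with relative uncertainties:
  (½·δz/z)² = (0.5×0.0384)² = 0.000369;  (-3·δx/x)² = (-3×0.0180)² = 0.00292
δQ/Q = √(0.00329) = 0.0574
Q = 1.2e-05, so δQ = 0.0574 × 1.2e-05 = 6.87e-07.

(1.20 ± 0.0687) × 10^-5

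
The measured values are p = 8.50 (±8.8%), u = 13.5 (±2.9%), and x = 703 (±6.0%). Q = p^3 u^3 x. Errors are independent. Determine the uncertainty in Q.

Q is a product of powers, so relative uncertainties combine in quadrature:
  (3·δp/p)² = (3×0.0880)² = 0.0697;  (3·δu/u)² = (3×0.0290)² = 0.00757;  (1·δx/x)² = (1×0.0600)² = 0.00360
δQ/Q = √(0.0809) = 0.284
Q = 1.06e+09, so δQ = 0.284 × 1.06e+09 = 3.02e+08.

3.02e+08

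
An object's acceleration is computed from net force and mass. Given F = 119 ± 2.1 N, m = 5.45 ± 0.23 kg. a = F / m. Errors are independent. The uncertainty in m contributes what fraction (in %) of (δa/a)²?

(δa/a)² = (1·δF/F)² + (-1·δm/m)²
  F term: (1×0.0176)² = 0.000311
  m term: (-1×0.0422)² = 0.00178
Total = 0.00209. Share from m = 0.00178/0.00209 = 0.851.

85.1%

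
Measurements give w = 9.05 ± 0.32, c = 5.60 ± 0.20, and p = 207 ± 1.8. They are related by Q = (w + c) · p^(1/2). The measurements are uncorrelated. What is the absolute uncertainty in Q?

Let u = w + c = 14.7. δu = √(δw² + δc²) = √(0.102 + 0.0400) = 0.377, so δu/u = 0.0258.
Q is then a monomial in u, p:
δQ/Q = √((δu/u)² + (½·δp/p)²) = √(0.000663 + 1.89e-05) = 0.0261
Q = 211, so δQ = 0.0261 × 211 = 5.51.

5.51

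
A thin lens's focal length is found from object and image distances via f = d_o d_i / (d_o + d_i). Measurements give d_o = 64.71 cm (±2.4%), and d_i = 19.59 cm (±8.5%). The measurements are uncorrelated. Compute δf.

0.985 cm

∂f/∂d_o = (d_i/(d_o+d_i))² = 0.0540;  ∂f/∂d_i = (d_o/(d_o+d_i))² = 0.589
δf = √((∂f/∂d_o · δd_o)² + (∂f/∂d_i · δd_i)²) = √(0.00703 + 0.963) = 0.985 cm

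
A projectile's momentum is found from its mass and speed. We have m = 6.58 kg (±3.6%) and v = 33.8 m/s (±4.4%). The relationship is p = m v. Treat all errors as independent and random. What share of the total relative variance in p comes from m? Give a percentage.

(δp/p)² = (1·δm/m)² + (1·δv/v)²
  m term: (1×0.0360)² = 0.00130
  v term: (1×0.0440)² = 0.00194
Total = 0.00323. Share from m = 0.00130/0.00323 = 0.401.

40.1%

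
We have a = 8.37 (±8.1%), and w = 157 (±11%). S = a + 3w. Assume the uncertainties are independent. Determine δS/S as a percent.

S is a linear combination, so absolute uncertainties add in quadrature:
  (δa)² = 0.460;  (3·δw)² = 2680
δS = √(2680) = 51.8
S = 479, so δS/S = 51.8/479 = 0.108.

10.8%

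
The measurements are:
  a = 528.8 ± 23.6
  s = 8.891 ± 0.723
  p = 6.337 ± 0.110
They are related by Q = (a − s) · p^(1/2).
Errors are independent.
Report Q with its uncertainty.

Let u = a − s = 519.9. δu = √(δa² + δs²) = √(557 + 0.523) = 23.6, so δu/u = 0.0454.
Q is then a monomial in u, p:
δQ/Q = √((δu/u)² + (½·δp/p)²) = √(0.00206 + 7.53e-05) = 0.0462
Q = 1309, so δQ = 0.0462 × 1309 = 60.5.

1309 ± 60.5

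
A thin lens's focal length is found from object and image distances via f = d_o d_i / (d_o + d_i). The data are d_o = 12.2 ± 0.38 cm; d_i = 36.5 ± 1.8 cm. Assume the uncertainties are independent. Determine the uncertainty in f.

0.242 cm

∂f/∂d_o = (d_i/(d_o+d_i))² = 0.562;  ∂f/∂d_i = (d_o/(d_o+d_i))² = 0.0628
δf = √((∂f/∂d_o · δd_o)² + (∂f/∂d_i · δd_i)²) = √(0.0456 + 0.0128) = 0.242 cm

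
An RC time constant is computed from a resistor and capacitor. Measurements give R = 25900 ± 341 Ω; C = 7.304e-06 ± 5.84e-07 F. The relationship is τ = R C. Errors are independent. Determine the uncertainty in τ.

Products/powers → add relative errors in quadrature, weighted by exponent:
  (1·δR/R)² = (1×0.0132)² = 0.000173;  (1·δC/C)² = (1×0.0800)² = 0.00639
δτ/τ = √(0.00657) = 0.0810
τ = 0.1892 s, so δτ = 0.0810 × 0.1892 = 0.0153 s.

0.0153 s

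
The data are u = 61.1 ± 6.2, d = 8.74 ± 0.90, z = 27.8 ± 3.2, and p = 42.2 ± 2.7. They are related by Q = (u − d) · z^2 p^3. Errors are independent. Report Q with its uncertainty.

(3.04 ± 0.981) × 10^9

Let w = u − d = 52.4. δw = √(δu² + δd²) = √(38.4 + 0.810) = 6.26, so δw/w = 0.120.
Q is then a monomial in w, z, p:
δQ/Q = √((δw/w)² + (2·δz/z)² + (3·δp/p)²) = √(0.0143 + 0.0530 + 0.0368) = 0.323
Q = 3.04e+09, so δQ = 0.323 × 3.04e+09 = 9.81e+08.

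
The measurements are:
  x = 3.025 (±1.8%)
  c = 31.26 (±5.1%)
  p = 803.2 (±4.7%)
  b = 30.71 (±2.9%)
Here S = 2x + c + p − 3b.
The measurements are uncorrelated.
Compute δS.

37.9

For a sum/difference, combine absolute errors in quadrature:
  (2·δx)² = 0.0119;  (δc)² = 2.54;  (δp)² = 1430;  (3·δb)² = 7.14
δS = √(1430) = 37.9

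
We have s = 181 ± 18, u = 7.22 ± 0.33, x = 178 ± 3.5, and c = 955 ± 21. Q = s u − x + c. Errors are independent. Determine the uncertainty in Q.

Let p = s·u = 1310. δp/p = √((1·δs/s)² + (1·δu/u)²) = √(0.00989 + 0.00209) = 0.109, so δp = 143.
Q = p − x + c: δQ = √(δp² + δx² + δc²) = √(20500 + 12.2 + 441) = 145

145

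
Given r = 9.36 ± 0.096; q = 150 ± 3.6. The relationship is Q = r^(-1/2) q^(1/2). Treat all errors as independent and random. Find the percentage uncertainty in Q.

Each factor contributes (exponent × relative error)² to (δQ/Q)²:
  (−½·δr/r)² = (-0.5×0.0103)² = 2.63e-05;  (½·δq/q)² = (0.5×0.0240)² = 0.000144
δQ/Q = √(0.000170) = 0.0130

1.30%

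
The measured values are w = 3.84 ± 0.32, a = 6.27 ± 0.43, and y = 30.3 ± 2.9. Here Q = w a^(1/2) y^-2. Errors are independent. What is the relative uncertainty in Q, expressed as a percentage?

21.2%

Products/powers → add relative errors in quadrature, weighted by exponent:
  (1·δw/w)² = (1×0.0833)² = 0.00694;  (½·δa/a)² = (0.5×0.0686)² = 0.00118;  (-2·δy/y)² = (-2×0.0957)² = 0.0366
δQ/Q = √(0.0448) = 0.212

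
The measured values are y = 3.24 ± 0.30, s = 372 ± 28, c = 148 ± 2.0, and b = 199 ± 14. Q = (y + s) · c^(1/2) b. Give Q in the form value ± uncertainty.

(9.08 ± 0.934) × 10^5

Let u = y + s = 375. δu = √(δy² + δs²) = √(0.0900 + 784) = 28.0, so δu/u = 0.0746.
Q is then a monomial in u, c, b:
δQ/Q = √((δu/u)² + (½·δc/c)² + (1·δb/b)²) = √(0.00557 + 4.57e-05 + 0.00495) = 0.103
Q = 9.08e+05, so δQ = 0.103 × 9.08e+05 = 93400.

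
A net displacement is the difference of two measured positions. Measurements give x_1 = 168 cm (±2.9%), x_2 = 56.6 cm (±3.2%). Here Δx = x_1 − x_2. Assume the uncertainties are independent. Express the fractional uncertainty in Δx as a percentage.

4.67%

For a sum/difference, combine absolute errors in quadrature:
  (δx_1)² = 23.7;  (δx_2)² = 3.28
δΔx = √(27.0) = 5.20 cm
Δx = 111 cm, so δΔx/Δx = 5.20/111 = 0.0467.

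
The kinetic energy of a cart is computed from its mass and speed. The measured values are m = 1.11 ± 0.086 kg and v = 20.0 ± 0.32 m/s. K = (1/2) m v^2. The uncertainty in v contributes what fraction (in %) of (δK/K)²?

(δK/K)² = (1·δm/m)² + (2·δv/v)²
  m term: (1×0.0775)² = 0.00600
  v term: (2×0.0160)² = 0.00102
Total = 0.00703. Share from v = 0.00102/0.00703 = 0.146.

14.6%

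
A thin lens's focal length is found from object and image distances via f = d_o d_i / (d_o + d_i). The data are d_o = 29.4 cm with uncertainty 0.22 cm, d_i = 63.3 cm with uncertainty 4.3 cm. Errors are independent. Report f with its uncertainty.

20.1 ± 0.445 cm

∂f/∂d_o = (d_i/(d_o+d_i))² = 0.466;  ∂f/∂d_i = (d_o/(d_o+d_i))² = 0.101
δf = √((∂f/∂d_o · δd_o)² + (∂f/∂d_i · δd_i)²) = √(0.0105 + 0.187) = 0.445 cm
f = 20.1 cm.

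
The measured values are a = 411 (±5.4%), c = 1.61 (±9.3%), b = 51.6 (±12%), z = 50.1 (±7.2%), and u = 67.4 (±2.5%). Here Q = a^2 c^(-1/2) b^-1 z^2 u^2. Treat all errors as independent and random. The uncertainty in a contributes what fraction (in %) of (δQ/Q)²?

22.7%

(δQ/Q)² = (2·δa/a)² + (−½·δc/c)² + (-1·δb/b)² + (2·δz/z)² + (2·δu/u)²
  a term: (2×0.0540)² = 0.0117
  c term: (-0.5×0.0930)² = 0.00216
  b term: (-1×0.120)² = 0.0144
  z term: (2×0.0720)² = 0.0207
  u term: (2×0.0250)² = 0.00250
Total = 0.0515. Share from a = 0.0117/0.0515 = 0.227.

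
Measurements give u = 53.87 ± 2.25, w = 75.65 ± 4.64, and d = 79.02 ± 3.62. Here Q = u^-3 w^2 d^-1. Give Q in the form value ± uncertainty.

Each factor contributes (exponent × relative error)² to (δQ/Q)²:
  (-3·δu/u)² = (-3×0.0418)² = 0.0157;  (2·δw/w)² = (2×0.0613)² = 0.0150;  (-1·δd/d)² = (-1×0.0458)² = 0.00210
δQ/Q = √(0.0328) = 0.181
Q = 0.0004633, so δQ = 0.181 × 0.0004633 = 8.4e-05.

(4.633 ± 0.840) × 10^-4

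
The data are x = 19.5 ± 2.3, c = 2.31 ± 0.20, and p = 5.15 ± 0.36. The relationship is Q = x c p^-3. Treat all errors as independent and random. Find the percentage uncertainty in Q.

For a monomial Q ∝ x, c, p^-3, fractional errors add in quadrature:
  (1·δx/x)² = (1×0.118)² = 0.0139;  (1·δc/c)² = (1×0.0866)² = 0.00750;  (-3·δp/p)² = (-3×0.0699)² = 0.0440
δQ/Q = √(0.0654) = 0.256

25.6%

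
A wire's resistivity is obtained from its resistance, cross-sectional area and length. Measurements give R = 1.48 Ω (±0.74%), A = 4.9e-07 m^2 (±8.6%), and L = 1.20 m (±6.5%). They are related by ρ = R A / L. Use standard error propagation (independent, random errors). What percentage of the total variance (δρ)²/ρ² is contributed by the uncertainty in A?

(δρ/ρ)² = (1·δR/R)² + (1·δA/A)² + (-1·δL/L)²
  R term: (1×0.00740)² = 5.48e-05
  A term: (1×0.0860)² = 0.00740
  L term: (-1×0.0650)² = 0.00423
Total = 0.0117. Share from A = 0.00740/0.0117 = 0.633.

63.3%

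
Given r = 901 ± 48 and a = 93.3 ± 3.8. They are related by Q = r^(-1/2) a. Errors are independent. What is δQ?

0.151

Relative error in a monomial: (δQ/Q)² = Σ (nᵢ · δxᵢ/xᵢ)².
  (−½·δr/r)² = (-0.5×0.0533)² = 0.000710;  (1·δa/a)² = (1×0.0407)² = 0.00166
δQ/Q = √(0.00237) = 0.0487
Q = 3.11, so δQ = 0.0487 × 3.11 = 0.151.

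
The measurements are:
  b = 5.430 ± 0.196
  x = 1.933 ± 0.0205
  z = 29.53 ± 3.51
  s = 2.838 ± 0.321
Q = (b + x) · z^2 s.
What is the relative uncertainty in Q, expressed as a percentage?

26.5%

Let u = b + x = 7.363. δu = √(δb² + δx²) = √(0.0384 + 0.000420) = 0.197, so δu/u = 0.0268.
Q is then a monomial in u, z, s:
δQ/Q = √((δu/u)² + (2·δz/z)² + (1·δs/s)²) = √(0.000716 + 0.0565 + 0.0128) = 0.265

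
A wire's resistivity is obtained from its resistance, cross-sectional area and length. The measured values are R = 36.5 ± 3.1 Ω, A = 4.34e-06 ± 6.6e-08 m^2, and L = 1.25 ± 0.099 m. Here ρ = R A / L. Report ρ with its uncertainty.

(1.27 ± 0.148) × 10^-4 Ω·m

For a monomial ρ ∝ R, A, L^-1, fractional errors add in quadrature:
  (1·δR/R)² = (1×0.0849)² = 0.00721;  (1·δA/A)² = (1×0.0152)² = 0.000231;  (-1·δL/L)² = (-1×0.0792)² = 0.00627
δρ/ρ = √(0.0137) = 0.117
ρ = 0.000127 Ω·m, so δρ = 0.117 × 0.000127 = 1.48e-05 Ω·m.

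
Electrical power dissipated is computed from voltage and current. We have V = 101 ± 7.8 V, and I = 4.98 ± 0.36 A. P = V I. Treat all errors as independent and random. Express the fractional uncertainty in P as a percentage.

10.6%

Each factor contributes (exponent × relative error)² to (δP/P)²:
  (1·δV/V)² = (1×0.0772)² = 0.00596;  (1·δI/I)² = (1×0.0723)² = 0.00523
δP/P = √(0.0112) = 0.106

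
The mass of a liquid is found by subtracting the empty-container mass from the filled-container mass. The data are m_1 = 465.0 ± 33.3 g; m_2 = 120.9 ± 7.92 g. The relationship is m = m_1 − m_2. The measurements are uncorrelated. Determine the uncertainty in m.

34.2 g

Each term contributes (cᵢ δxᵢ)² to (δm)²:
  (δm_1)² = 1110;  (δm_2)² = 62.7
δm = √(1170) = 34.2 g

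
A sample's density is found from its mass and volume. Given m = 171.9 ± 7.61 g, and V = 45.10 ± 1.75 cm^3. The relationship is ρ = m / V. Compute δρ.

ρ is a product of powers, so relative uncertainties combine in quadrature:
  (1·δm/m)² = (1×0.0443)² = 0.00196;  (-1·δV/V)² = (-1×0.0388)² = 0.00151
δρ/ρ = √(0.00347) = 0.0589
ρ = 3.812 g/cm^3, so δρ = 0.0589 × 3.812 = 0.224 g/cm^3.

0.224 g/cm^3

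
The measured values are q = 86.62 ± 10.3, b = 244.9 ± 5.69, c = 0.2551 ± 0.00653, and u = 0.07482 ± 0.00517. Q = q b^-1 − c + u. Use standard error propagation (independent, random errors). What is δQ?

0.0437

Let p = q·b^-1 = 0.3537. δp/p = √((1·δq/q)² + (-1·δb/b)²) = √(0.0141 + 0.000540) = 0.121, so δp = 0.0429.
Q = p − c + u: δQ = √(δp² + δc² + δu²) = √(0.00184 + 4.26e-05 + 2.67e-05) = 0.0437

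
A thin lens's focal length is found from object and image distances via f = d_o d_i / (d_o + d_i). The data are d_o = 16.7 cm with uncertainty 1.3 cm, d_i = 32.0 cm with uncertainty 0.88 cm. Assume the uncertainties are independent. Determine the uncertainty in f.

0.571 cm

∂f/∂d_o = (d_i/(d_o+d_i))² = 0.432;  ∂f/∂d_i = (d_o/(d_o+d_i))² = 0.118
δf = √((∂f/∂d_o · δd_o)² + (∂f/∂d_i · δd_i)²) = √(0.315 + 0.0107) = 0.571 cm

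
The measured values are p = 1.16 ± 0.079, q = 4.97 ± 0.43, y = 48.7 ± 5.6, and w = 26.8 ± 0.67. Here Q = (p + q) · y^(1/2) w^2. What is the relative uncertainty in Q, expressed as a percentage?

10.4%

Let u = p + q = 6.13. δu = √(δp² + δq²) = √(0.00624 + 0.185) = 0.437, so δu/u = 0.0713.
Q is then a monomial in u, y, w:
δQ/Q = √((δu/u)² + (½·δy/y)² + (2·δw/w)²) = √(0.00509 + 0.00331 + 0.00250) = 0.104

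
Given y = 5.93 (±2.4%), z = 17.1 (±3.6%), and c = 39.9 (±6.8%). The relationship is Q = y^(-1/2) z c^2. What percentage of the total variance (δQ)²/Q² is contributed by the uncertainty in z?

(δQ/Q)² = (−½·δy/y)² + (1·δz/z)² + (2·δc/c)²
  y term: (-0.5×0.0240)² = 0.000144
  z term: (1×0.0360)² = 0.00130
  c term: (2×0.0680)² = 0.0185
Total = 0.0199. Share from z = 0.00130/0.0199 = 0.0650.

6.50%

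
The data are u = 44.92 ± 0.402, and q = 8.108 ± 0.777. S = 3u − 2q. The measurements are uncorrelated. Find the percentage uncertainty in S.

1.66%

S is a linear combination, so absolute uncertainties add in quadrature:
  (3·δu)² = 1.45;  (2·δq)² = 2.41
δS = √(3.87) = 1.97
S = 118.5, so δS/S = 1.97/118.5 = 0.0166.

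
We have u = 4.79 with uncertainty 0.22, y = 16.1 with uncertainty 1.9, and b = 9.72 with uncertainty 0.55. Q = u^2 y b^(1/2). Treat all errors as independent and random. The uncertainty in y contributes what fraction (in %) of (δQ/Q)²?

(δQ/Q)² = (2·δu/u)² + (1·δy/y)² + (½·δb/b)²
  u term: (2×0.0459)² = 0.00844
  y term: (1×0.118)² = 0.0139
  b term: (0.5×0.0566)² = 0.000800
Total = 0.0232. Share from y = 0.0139/0.0232 = 0.601.

60.1%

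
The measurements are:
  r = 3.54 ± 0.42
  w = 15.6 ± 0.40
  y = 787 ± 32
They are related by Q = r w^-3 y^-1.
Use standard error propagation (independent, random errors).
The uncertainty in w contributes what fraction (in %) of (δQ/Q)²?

(δQ/Q)² = (1·δr/r)² + (-3·δw/w)² + (-1·δy/y)²
  r term: (1×0.119)² = 0.0141
  w term: (-3×0.0256)² = 0.00592
  y term: (-1×0.0407)² = 0.00165
Total = 0.0216. Share from w = 0.00592/0.0216 = 0.273.

27.3%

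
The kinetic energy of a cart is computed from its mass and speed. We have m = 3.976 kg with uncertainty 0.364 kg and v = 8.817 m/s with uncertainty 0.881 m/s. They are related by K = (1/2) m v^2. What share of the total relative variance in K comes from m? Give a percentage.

17.3%

(δK/K)² = (1·δm/m)² + (2·δv/v)²
  m term: (1×0.0915)² = 0.00838
  v term: (2×0.0999)² = 0.0399
Total = 0.0483. Share from m = 0.00838/0.0483 = 0.173.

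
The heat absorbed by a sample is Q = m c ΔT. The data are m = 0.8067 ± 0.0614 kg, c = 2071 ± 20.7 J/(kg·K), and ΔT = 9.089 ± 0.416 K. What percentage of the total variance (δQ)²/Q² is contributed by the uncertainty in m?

(δQ/Q)² = (1·δm/m)² + (1·δc/c)² + (1·δΔT/ΔT)²
  m term: (1×0.0761)² = 0.00579
  c term: (1×0.01000)² = 9.99e-05
  ΔT term: (1×0.0458)² = 0.00209
Total = 0.00799. Share from m = 0.00579/0.00799 = 0.725.

72.5%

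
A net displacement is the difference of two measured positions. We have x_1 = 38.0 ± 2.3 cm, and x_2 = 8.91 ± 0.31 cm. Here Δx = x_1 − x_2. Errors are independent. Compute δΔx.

Sums and differences: (δΔx)² = Σ (cᵢ δxᵢ)².
  (δx_1)² = 5.29;  (δx_2)² = 0.0961
δΔx = √(5.39) = 2.32 cm

2.32 cm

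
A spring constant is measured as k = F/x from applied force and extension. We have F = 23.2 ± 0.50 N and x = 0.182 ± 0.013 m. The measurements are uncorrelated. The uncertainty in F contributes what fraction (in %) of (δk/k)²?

(δk/k)² = (1·δF/F)² + (-1·δx/x)²
  F term: (1×0.0216)² = 0.000464
  x term: (-1×0.0714)² = 0.00510
Total = 0.00557. Share from F = 0.000464/0.00557 = 0.0834.

8.34%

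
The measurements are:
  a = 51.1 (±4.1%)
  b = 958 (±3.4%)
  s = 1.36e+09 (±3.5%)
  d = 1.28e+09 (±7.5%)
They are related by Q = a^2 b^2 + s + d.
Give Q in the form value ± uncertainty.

Let p = a^2·b^2 = 2.4e+09. δp/p = √((2·δa/a)² + (2·δb/b)²) = √(0.00672 + 0.00462) = 0.107, so δp = 2.55e+08.
Q = p + s + d: δQ = √(δp² + δs² + δd²) = √(6.52e+16 + 2.27e+15 + 9.22e+15) = 2.77e+08
Q = 5.04e+09.

(5.04 ± 0.277) × 10^9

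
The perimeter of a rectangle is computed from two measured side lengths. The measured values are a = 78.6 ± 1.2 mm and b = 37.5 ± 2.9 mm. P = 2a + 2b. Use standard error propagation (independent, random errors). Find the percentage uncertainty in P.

2.70%

Sums and differences: (δP)² = Σ (cᵢ δxᵢ)².
  (2·δa)² = 5.76;  (2·δb)² = 33.6
δP = √(39.4) = 6.28 mm
P = 232 mm, so δP/P = 6.28/232 = 0.0270.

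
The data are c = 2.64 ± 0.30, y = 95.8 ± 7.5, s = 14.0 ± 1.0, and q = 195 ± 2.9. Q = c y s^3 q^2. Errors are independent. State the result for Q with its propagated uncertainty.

(2.64 ± 0.677) × 10^10

Each factor contributes (exponent × relative error)² to (δQ/Q)²:
  (1·δc/c)² = (1×0.114)² = 0.0129;  (1·δy/y)² = (1×0.0783)² = 0.00613;  (3·δs/s)² = (3×0.0714)² = 0.0459;  (2·δq/q)² = (2×0.0149)² = 0.000885
δQ/Q = √(0.0658) = 0.257
Q = 2.64e+10, so δQ = 0.257 × 2.64e+10 = 6.77e+09.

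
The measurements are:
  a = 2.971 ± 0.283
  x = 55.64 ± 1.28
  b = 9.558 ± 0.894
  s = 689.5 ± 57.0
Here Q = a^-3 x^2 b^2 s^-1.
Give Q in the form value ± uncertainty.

15.64 ± 5.54

Since Q is a product/quotient, work with relative uncertainties:
  (-3·δa/a)² = (-3×0.0953)² = 0.0817;  (2·δx/x)² = (2×0.0230)² = 0.00212;  (2·δb/b)² = (2×0.0935)² = 0.0350;  (-1·δs/s)² = (-1×0.0827)² = 0.00683
δQ/Q = √(0.126) = 0.354
Q = 15.64, so δQ = 0.354 × 15.64 = 5.54.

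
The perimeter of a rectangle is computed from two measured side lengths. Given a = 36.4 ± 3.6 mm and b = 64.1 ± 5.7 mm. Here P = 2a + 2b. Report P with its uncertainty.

201 ± 13.5 mm

For a sum/difference, combine absolute errors in quadrature:
  (2·δa)² = 51.8;  (2·δb)² = 130
δP = √(182) = 13.5 mm
P = 201 mm.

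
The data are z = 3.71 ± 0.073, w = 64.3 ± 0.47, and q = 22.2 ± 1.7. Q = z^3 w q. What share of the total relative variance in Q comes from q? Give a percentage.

62.4%

(δQ/Q)² = (3·δz/z)² + (1·δw/w)² + (1·δq/q)²
  z term: (3×0.0197)² = 0.00348
  w term: (1×0.00731)² = 5.34e-05
  q term: (1×0.0766)² = 0.00586
Total = 0.00940. Share from q = 0.00586/0.00940 = 0.624.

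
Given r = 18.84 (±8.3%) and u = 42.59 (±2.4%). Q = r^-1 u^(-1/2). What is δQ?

Q is a product of powers, so relative uncertainties combine in quadrature:
  (-1·δr/r)² = (-1×0.0830)² = 0.00689;  (−½·δu/u)² = (-0.5×0.0240)² = 0.000144
δQ/Q = √(0.00703) = 0.0839
Q = 0.008133, so δQ = 0.0839 × 0.008133 = 0.000682.

0.000682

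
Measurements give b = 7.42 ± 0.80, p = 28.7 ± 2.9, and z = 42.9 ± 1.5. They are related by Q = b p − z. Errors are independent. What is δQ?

Let w = b·p = 213. δw/w = √((1·δb/b)² + (1·δp/p)²) = √(0.0116 + 0.0102) = 0.148, so δw = 31.5.
Q = w − z: δQ = √(δw² + δz²) = √(990 + 2.25) = 31.5

31.5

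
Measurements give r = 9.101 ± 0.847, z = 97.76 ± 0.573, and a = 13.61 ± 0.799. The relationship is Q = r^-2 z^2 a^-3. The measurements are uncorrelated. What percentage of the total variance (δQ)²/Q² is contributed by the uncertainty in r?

(δQ/Q)² = (-2·δr/r)² + (2·δz/z)² + (-3·δa/a)²
  r term: (-2×0.0931)² = 0.0346
  z term: (2×0.00586)² = 0.000137
  a term: (-3×0.0587)² = 0.0310
Total = 0.0658. Share from r = 0.0346/0.0658 = 0.527.

52.7%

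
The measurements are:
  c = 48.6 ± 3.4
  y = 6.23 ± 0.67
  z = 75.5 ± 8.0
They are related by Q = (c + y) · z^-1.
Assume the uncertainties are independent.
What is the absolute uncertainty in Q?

Let u = c + y = 54.8. δu = √(δc² + δy²) = √(11.6 + 0.449) = 3.47, so δu/u = 0.0632.
Q is then a monomial in u, z:
δQ/Q = √((δu/u)² + (-1·δz/z)²) = √(0.00399 + 0.0112) = 0.123
Q = 0.726, so δQ = 0.123 × 0.726 = 0.0896.

0.0896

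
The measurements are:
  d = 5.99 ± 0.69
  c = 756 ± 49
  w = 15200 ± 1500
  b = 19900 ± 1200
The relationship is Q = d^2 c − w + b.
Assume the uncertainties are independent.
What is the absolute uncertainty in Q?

Let p = d^2·c = 27100. δp/p = √((2·δd/d)² + (1·δc/c)²) = √(0.0531 + 0.00420) = 0.239, so δp = 6490.
Q = p − w + b: δQ = √(δp² + δw² + δb²) = √(4.21e+07 + 2.25e+06 + 1.44e+06) = 6770

6770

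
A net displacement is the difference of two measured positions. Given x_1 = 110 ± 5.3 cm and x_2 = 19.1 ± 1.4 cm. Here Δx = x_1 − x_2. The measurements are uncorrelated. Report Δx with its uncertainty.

Δx is a linear combination, so absolute uncertainties add in quadrature:
  (δx_1)² = 28.1;  (δx_2)² = 1.96
δΔx = √(30.1) = 5.48 cm
Δx = 90.9 cm.

90.9 ± 5.48 cm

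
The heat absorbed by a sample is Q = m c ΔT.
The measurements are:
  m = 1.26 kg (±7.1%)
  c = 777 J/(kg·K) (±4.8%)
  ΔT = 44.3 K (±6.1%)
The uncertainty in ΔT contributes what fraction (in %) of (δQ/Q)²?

33.6%

(δQ/Q)² = (1·δm/m)² + (1·δc/c)² + (1·δΔT/ΔT)²
  m term: (1×0.0710)² = 0.00504
  c term: (1×0.0480)² = 0.00230
  ΔT term: (1×0.0610)² = 0.00372
Total = 0.0111. Share from ΔT = 0.00372/0.0111 = 0.336.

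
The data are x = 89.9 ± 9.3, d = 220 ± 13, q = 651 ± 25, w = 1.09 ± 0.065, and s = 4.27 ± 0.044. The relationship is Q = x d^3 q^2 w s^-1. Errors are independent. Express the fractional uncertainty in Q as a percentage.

22.7%

For a monomial Q ∝ x, d^3, q^2, w, s^-1, fractional errors add in quadrature:
  (1·δx/x)² = (1×0.103)² = 0.0107;  (3·δd/d)² = (3×0.0591)² = 0.0314;  (2·δq/q)² = (2×0.0384)² = 0.00590;  (1·δw/w)² = (1×0.0596)² = 0.00356;  (-1·δs/s)² = (-1×0.0103)² = 0.000106
δQ/Q = √(0.0517) = 0.227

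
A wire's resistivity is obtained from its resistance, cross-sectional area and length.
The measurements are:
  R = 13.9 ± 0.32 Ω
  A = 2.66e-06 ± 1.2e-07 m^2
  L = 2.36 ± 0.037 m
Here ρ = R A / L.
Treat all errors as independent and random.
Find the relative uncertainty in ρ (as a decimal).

ρ is a product of powers, so relative uncertainties combine in quadrature:
  (1·δR/R)² = (1×0.0230)² = 0.000530;  (1·δA/A)² = (1×0.0451)² = 0.00204;  (-1·δL/L)² = (-1×0.0157)² = 0.000246
δρ/ρ = √(0.00281) = 0.0530

0.0530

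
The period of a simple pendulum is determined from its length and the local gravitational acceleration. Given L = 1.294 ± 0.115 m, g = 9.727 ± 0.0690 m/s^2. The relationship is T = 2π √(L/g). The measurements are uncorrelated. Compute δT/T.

Since T is a product/quotient, work with relative uncertainties:
  (½·δL/L)² = (0.5×0.0889)² = 0.00197;  (−½·δg/g)² = (-0.5×0.00709)² = 1.26e-05
δT/T = √(0.00199) = 0.0446

0.0446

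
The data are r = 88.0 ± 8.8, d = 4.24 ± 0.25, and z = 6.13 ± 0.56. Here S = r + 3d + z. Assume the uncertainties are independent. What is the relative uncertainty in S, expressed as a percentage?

8.28%

S is a linear combination, so absolute uncertainties add in quadrature:
  (δr)² = 77.4;  (3·δd)² = 0.562;  (δz)² = 0.314
δS = √(78.3) = 8.85
S = 107, so δS/S = 8.85/107 = 0.0828.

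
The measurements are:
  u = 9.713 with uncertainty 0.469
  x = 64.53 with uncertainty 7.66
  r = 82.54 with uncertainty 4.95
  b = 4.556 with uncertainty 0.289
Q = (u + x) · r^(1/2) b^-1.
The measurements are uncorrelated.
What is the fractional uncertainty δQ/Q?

Let w = u + x = 74.24. δw = √(δu² + δx²) = √(0.220 + 58.7) = 7.67, so δw/w = 0.103.
Q is then a monomial in w, r, b:
δQ/Q = √((δw/w)² + (½·δr/r)² + (-1·δb/b)²) = √(0.0107 + 0.000899 + 0.00402) = 0.125

0.125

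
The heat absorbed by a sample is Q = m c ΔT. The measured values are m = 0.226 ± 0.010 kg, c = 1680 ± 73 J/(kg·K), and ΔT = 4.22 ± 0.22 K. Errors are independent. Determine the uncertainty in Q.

Each factor contributes (exponent × relative error)² to (δQ/Q)²:
  (1·δm/m)² = (1×0.0442)² = 0.00196;  (1·δc/c)² = (1×0.0435)² = 0.00189;  (1·δΔT/ΔT)² = (1×0.0521)² = 0.00272
δQ/Q = √(0.00656) = 0.0810
Q = 1600 J, so δQ = 0.0810 × 1600 = 130 J.

130 J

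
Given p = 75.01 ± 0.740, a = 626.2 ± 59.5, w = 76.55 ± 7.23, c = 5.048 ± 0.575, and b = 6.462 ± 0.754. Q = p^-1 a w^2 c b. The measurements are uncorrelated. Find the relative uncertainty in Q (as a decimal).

0.267

Relative error in a monomial: (δQ/Q)² = Σ (nᵢ · δxᵢ/xᵢ)².
  (-1·δp/p)² = (-1×0.00987)² = 9.73e-05;  (1·δa/a)² = (1×0.0950)² = 0.00903;  (2·δw/w)² = (2×0.0944)² = 0.0357;  (1·δc/c)² = (1×0.114)² = 0.0130;  (1·δb/b)² = (1×0.117)² = 0.0136
δQ/Q = √(0.0714) = 0.267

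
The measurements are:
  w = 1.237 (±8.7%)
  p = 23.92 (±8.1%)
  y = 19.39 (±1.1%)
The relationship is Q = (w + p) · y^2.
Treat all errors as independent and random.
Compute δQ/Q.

Let u = w + p = 25.16. δu = √(δw² + δp²) = √(0.0116 + 3.75) = 1.94, so δu/u = 0.0771.
Q is then a monomial in u, y:
δQ/Q = √((δu/u)² + (2·δy/y)²) = √(0.00595 + 0.000484) = 0.0802

0.0802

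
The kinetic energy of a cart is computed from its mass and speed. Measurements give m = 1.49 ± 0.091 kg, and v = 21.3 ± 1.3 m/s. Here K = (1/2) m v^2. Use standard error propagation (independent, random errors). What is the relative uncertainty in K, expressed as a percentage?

Products/powers → add relative errors in quadrature, weighted by exponent:
  (1·δm/m)² = (1×0.0611)² = 0.00373;  (2·δv/v)² = (2×0.0610)² = 0.0149
δK/K = √(0.0186) = 0.136

13.6%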